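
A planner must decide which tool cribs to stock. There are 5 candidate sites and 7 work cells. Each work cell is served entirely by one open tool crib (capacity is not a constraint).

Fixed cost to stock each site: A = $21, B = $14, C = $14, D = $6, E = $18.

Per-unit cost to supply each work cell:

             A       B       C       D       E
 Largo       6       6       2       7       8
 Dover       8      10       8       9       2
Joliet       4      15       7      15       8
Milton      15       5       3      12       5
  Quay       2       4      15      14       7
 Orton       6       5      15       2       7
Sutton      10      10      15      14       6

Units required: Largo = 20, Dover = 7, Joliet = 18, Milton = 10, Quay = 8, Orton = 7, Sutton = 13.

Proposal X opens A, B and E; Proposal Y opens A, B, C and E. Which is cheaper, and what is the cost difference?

Proposal Y is cheaper by 86.

Proposal X: {A, B, E}: Largo→A 6·20=120, Dover→E 2·7=14, Joliet→A 4·18=72, Milton→B 5·10=50, Quay→A 2·8=16, Orton→B 5·7=35, Sutton→E 6·13=78. Service 385; fixed 53; total 438.
Proposal Y: {A, B, C, E}: Largo→C 2·20=40, Dover→E 2·7=14, Joliet→A 4·18=72, Milton→C 3·10=30, Quay→A 2·8=16, Orton→B 5·7=35, Sutton→E 6·13=78. Service 285; fixed 67; total 352.
Difference: |438 − 352| = 86.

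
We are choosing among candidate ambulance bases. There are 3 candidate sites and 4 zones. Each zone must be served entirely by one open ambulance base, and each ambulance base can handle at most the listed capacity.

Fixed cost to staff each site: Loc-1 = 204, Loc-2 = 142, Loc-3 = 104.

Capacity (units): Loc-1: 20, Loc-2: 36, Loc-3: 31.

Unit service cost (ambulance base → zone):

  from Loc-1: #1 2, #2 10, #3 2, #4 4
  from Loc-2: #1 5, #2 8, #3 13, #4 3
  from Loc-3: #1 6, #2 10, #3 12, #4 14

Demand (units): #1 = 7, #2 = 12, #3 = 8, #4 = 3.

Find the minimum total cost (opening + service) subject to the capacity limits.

Minimum total cost: 386

Open {Loc-2}: #1→Loc-2 5·7=35, #2→Loc-2 8·12=96, #3→Loc-2 13·8=104, #4→Loc-2 3·3=9.
Loads: Loc-2 carries 30/36. Service 244; fixed 142; total 386.
Next best feasible plan costs 404.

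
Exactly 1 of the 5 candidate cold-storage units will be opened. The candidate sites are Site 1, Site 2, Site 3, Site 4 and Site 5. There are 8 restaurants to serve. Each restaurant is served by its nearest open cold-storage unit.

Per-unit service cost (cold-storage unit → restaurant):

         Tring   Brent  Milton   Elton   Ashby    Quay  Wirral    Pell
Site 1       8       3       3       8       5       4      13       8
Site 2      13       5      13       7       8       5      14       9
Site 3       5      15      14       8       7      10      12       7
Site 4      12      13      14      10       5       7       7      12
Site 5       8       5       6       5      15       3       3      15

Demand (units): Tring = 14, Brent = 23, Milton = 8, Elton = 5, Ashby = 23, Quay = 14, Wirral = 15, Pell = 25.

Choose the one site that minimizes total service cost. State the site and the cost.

With exactly 1 open, each restaurant uses its cheapest among the chosen.
{Site 1}: Tring→Site 1 8·14=112, Brent→Site 1 3·23=69, Milton→Site 1 3·8=24, Elton→Site 1 8·5=40, Ashby→Site 1 5·23=115, Quay→Site 1 4·14=56, Wirral→Site 1 13·15=195, Pell→Site 1 8·25=200. Service cost 811.
{Site 5}: service cost 1107
{Site 2}: service cost 1125
Among all 5 size-1 choices, {Site 1} is lowest.

Choose Site 1 only; total service cost 811.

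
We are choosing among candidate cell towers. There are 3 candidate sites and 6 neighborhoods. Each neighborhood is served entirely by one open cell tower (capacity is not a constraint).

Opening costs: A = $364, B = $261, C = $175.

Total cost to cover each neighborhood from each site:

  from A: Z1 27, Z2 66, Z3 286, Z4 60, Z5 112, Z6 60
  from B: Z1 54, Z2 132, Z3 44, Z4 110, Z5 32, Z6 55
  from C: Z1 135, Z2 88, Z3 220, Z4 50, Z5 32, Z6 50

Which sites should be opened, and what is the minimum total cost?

For any fixed open set, each neighborhood goes to its cheapest open site; total = fixed + service.
{B}: Z1→B 54, Z2→B 132, Z3→B 44, Z4→B 110, Z5→B 32, Z6→B 55. Service 427; fixed 261; total 688.
{C}: Z1→C 135, Z2→C 88, Z3→C 220, Z4→C 50, Z5→C 32, Z6→C 50. Service 575; fixed 175; total 750.
{B, C}: Z1→B 54, Z2→C 88, Z3→B 44, Z4→C 50, Z5→B 32, Z6→C 50. Service 318; fixed 436; total 754.
{A, B, C}: service 269 + fixed 800 = 1069
No other subset beats 688.

Open B only; minimum total cost 688.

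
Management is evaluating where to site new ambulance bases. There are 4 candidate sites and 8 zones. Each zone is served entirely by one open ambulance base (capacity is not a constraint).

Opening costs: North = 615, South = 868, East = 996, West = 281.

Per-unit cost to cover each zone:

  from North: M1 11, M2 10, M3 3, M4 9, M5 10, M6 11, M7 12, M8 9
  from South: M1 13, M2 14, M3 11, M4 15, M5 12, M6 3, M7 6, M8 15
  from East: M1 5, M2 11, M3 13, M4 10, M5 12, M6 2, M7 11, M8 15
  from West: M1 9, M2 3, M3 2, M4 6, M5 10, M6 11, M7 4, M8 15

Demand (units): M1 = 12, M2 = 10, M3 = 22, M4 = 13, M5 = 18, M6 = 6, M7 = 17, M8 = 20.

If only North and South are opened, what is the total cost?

Each zone is assigned to its cheapest site among the open ones.
{North, South}: M1→North 11·12=132, M2→North 10·10=100, M3→North 3·22=66, M4→North 9·13=117, M5→North 10·18=180, M6→South 3·6=18, M7→South 6·17=102, M8→North 9·20=180. Service 895; fixed 1483; total 2378.

Total cost: 2378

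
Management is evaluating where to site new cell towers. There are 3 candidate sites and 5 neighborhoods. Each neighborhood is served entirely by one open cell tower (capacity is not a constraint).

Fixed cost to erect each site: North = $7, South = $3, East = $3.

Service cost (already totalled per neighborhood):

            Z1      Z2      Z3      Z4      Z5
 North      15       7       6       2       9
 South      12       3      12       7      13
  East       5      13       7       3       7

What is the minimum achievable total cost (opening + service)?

For any fixed open set, each neighborhood goes to its cheapest open site; total = fixed + service.
{South, East}: Z1→East 5, Z2→South 3, Z3→East 7, Z4→East 3, Z5→East 7. Service 25; fixed 6; total 31.
{North, South, East}: Z1→East 5, Z2→South 3, Z3→North 6, Z4→North 2, Z5→East 7. Service 23; fixed 13; total 36.
{North, East}: service 27 + fixed 10 = 37
{South}: Z1→South 12, Z2→South 3, Z3→South 12, Z4→South 7, Z5→South 13. Service 47; fixed 3; total 50.
(All 7 nonempty subsets were checked; South and East is lowest.)

Minimum total cost: 31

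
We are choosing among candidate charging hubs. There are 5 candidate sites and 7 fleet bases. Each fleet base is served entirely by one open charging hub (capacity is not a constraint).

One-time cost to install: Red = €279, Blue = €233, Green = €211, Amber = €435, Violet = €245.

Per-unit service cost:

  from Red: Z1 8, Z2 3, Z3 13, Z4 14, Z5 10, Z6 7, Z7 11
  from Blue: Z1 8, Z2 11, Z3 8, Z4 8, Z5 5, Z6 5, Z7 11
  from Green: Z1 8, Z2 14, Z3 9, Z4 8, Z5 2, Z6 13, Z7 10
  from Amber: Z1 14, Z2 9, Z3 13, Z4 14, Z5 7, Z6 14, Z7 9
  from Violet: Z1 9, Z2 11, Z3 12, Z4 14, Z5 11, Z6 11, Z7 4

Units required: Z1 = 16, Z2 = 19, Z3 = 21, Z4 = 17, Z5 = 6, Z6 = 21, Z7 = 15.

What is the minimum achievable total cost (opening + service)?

Minimum total cost: 1174

For any fixed open set, each fleet base goes to its cheapest open site; total = fixed + service.
{Blue}: Z1→Blue 8·16=128, Z2→Blue 11·19=209, Z3→Blue 8·21=168, Z4→Blue 8·17=136, Z5→Blue 5·6=30, Z6→Blue 5·21=105, Z7→Blue 11·15=165. Service 941; fixed 233; total 1174.
{Red, Blue}: service 789 + fixed 512 = 1301
{Red, Green}: Z1→Red 8·16=128, Z2→Red 3·19=57, Z3→Green 9·21=189, Z4→Green 8·17=136, Z5→Green 2·6=12, Z6→Red 7·21=147, Z7→Green 10·15=150. Service 819; fixed 490; total 1309.
{Red, Blue, Green, Amber, Violet}: service 666 + fixed 1403 = 2069
No other subset beats 1174.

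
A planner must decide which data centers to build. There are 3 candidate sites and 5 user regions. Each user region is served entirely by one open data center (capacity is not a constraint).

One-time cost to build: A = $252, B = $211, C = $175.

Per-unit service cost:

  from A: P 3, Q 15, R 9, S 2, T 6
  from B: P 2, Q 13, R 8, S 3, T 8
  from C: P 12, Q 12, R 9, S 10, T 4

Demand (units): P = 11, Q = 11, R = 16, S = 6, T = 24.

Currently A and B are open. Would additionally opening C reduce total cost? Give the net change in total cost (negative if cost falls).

No — net change +116 (cost rises by 116).

Current service cost with {A, B}: 449.
Adding C: each user region re-picks its cheapest; new service cost 390, saving 59.
Extra fixed cost: 175. Net change = 175 − 59 = 116.
(Totals: 912 → 1028.)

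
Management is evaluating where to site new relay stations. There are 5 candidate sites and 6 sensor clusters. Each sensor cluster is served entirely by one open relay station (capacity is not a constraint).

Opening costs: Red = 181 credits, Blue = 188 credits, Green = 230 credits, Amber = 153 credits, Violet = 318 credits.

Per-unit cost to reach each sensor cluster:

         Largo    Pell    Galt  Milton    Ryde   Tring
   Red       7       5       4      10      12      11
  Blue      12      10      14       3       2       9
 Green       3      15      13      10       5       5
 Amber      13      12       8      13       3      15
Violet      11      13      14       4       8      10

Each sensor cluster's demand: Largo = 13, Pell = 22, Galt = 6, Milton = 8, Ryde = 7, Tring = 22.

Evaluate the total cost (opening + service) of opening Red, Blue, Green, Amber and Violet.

Each sensor cluster is assigned to its cheapest site among the open ones.
{Red, Blue, Green, Amber, Violet}: Largo→Green 3·13=39, Pell→Red 5·22=110, Galt→Red 4·6=24, Milton→Blue 3·8=24, Ryde→Blue 2·7=14, Tring→Green 5·22=110. Service 321; fixed 1070; total 1391.

Total cost: 1391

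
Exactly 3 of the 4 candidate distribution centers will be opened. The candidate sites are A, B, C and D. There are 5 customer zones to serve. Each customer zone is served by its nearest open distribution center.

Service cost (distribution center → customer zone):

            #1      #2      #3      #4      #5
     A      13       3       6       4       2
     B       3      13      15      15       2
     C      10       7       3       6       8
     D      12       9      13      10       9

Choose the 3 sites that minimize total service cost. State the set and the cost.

Choose A, B and C; total service cost 15.

With exactly 3 open, each customer zone uses its cheapest among the chosen.
{A, B, C}: #1→B 3, #2→A 3, #3→C 3, #4→A 4, #5→A 2. Service cost 15.
{A, B, D}: service cost 18
{B, C, D}: service cost 21
Among all 4 size-3 choices, {A, B, C} is lowest.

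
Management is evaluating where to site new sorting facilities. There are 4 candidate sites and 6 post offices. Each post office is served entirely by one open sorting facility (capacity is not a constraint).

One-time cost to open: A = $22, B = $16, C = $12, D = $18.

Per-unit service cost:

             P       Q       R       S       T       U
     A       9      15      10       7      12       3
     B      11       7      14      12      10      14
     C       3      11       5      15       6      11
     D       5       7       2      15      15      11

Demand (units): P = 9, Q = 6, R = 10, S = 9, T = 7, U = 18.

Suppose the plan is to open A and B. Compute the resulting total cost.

Each post office is assigned to its cheapest site among the open ones.
{A, B}: P→A 9·9=81, Q→B 7·6=42, R→A 10·10=100, S→A 7·9=63, T→B 10·7=70, U→A 3·18=54. Service 410; fixed 38; total 448.

Total cost: 448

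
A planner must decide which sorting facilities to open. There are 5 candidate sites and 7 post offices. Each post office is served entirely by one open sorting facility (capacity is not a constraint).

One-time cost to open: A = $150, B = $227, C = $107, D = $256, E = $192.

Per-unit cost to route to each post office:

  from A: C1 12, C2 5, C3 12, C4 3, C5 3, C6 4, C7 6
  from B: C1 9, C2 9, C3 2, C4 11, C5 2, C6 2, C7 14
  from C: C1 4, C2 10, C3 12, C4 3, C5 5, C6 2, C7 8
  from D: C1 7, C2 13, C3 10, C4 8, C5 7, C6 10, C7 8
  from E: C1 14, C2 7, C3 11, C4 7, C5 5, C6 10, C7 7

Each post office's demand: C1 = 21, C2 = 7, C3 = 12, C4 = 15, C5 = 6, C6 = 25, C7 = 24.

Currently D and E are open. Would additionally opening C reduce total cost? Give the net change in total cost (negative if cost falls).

Yes — net change −216 (cost falls by 216).

Current service cost with {D, E}: 869.
Adding C: each post office re-picks its cheapest; new service cost 546, saving 323.
Extra fixed cost: 107. Net change = 107 − 323 = -216.
(Totals: 1317 → 1101.)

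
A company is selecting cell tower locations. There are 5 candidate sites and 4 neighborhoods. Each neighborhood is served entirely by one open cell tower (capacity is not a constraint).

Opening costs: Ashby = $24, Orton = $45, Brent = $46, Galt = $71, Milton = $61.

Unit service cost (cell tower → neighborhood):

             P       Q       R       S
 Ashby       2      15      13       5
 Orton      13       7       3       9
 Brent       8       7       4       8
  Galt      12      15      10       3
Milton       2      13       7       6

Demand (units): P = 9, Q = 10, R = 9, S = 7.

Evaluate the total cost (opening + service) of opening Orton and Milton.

Each neighborhood is assigned to its cheapest site among the open ones.
{Orton, Milton}: P→Milton 2·9=18, Q→Orton 7·10=70, R→Orton 3·9=27, S→Milton 6·7=42. Service 157; fixed 106; total 263.

Total cost: 263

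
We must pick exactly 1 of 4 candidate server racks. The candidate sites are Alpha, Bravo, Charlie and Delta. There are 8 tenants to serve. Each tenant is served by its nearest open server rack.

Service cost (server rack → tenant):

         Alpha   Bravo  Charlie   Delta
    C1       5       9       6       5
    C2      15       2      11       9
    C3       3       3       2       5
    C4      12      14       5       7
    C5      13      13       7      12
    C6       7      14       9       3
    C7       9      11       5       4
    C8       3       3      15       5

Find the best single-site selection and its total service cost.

With exactly 1 open, each tenant uses its cheapest among the chosen.
{Delta}: C1→Delta 5, C2→Delta 9, C3→Delta 5, C4→Delta 7, C5→Delta 12, C6→Delta 3, C7→Delta 4, C8→Delta 5. Service cost 50.
{Charlie}: service cost 60
{Alpha}: service cost 67
Among all 4 size-1 choices, {Delta} is lowest.

Choose Delta only; total service cost 50.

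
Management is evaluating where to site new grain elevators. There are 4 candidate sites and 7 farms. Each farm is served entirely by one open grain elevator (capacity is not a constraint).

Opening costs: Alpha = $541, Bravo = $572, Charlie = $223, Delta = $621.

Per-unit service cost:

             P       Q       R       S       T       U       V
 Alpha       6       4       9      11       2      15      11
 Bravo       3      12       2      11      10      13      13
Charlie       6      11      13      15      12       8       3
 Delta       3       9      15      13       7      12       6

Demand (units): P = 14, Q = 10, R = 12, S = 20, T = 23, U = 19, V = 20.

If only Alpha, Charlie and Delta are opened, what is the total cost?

Each farm is assigned to its cheapest site among the open ones.
{Alpha, Charlie, Delta}: P→Delta 3·14=42, Q→Alpha 4·10=40, R→Alpha 9·12=108, S→Alpha 11·20=220, T→Alpha 2·23=46, U→Charlie 8·19=152, V→Charlie 3·20=60. Service 668; fixed 1385; total 2053.

Total cost: 2053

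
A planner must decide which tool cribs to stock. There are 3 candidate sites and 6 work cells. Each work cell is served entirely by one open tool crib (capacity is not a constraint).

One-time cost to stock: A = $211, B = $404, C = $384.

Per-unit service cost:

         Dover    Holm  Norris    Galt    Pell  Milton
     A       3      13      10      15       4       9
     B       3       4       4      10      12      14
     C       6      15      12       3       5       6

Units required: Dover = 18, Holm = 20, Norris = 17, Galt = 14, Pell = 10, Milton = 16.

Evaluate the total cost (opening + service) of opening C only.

Each work cell is assigned to its cheapest site among the open ones.
{C}: Dover→C 6·18=108, Holm→C 15·20=300, Norris→C 12·17=204, Galt→C 3·14=42, Pell→C 5·10=50, Milton→C 6·16=96. Service 800; fixed 384; total 1184.

Total cost: 1184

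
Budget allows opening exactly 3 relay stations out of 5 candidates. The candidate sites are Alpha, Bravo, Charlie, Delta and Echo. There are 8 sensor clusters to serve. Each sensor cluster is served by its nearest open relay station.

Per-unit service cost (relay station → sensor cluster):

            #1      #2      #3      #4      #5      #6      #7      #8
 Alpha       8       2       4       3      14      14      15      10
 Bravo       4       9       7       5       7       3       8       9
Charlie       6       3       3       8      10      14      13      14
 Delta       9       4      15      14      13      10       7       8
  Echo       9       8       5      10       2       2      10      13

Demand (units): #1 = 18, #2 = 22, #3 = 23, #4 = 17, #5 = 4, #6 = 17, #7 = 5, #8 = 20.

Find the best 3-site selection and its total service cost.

With exactly 3 open, each sensor cluster uses its cheapest among the chosen.
{Alpha, Bravo, Echo}: #1→Bravo 4·18=72, #2→Alpha 2·22=44, #3→Alpha 4·23=92, #4→Alpha 3·17=51, #5→Echo 2·4=8, #6→Echo 2·17=34, #7→Bravo 8·5=40, #8→Bravo 9·20=180. Service cost 521.
{Alpha, Bravo, Delta}: service cost 533
{Alpha, Bravo, Charlie}: service cost 535
Among all 10 size-3 choices, {Alpha, Bravo, Echo} is lowest.

Choose Alpha, Bravo and Echo; total service cost 521.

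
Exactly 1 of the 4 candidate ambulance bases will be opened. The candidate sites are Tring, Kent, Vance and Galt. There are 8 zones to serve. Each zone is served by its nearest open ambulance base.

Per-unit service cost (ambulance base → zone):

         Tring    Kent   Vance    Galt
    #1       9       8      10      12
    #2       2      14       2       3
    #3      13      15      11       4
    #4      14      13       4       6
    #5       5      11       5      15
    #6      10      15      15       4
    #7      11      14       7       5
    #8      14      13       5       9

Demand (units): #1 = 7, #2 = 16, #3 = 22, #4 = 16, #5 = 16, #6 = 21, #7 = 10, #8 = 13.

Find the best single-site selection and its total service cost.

Choose Galt only; total service cost 807.

With exactly 1 open, each zone uses its cheapest among the chosen.
{Galt}: #1→Galt 12·7=84, #2→Galt 3·16=48, #3→Galt 4·22=88, #4→Galt 6·16=96, #5→Galt 15·16=240, #6→Galt 4·21=84, #7→Galt 5·10=50, #8→Galt 9·13=117. Service cost 807.
{Vance}: service cost 938
{Tring}: service cost 1187
Among all 4 size-1 choices, {Galt} is lowest.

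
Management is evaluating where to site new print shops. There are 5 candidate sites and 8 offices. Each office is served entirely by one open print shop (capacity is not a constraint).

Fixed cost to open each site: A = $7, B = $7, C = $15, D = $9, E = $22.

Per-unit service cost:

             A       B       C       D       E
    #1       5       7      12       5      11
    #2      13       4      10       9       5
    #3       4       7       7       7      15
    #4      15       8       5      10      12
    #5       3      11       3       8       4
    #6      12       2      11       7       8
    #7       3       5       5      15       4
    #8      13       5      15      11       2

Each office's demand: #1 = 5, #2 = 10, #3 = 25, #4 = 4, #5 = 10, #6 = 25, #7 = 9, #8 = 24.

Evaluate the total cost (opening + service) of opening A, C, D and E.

Total cost: 528

Each office is assigned to its cheapest site among the open ones.
{A, C, D, E}: #1→A 5·5=25, #2→E 5·10=50, #3→A 4·25=100, #4→C 5·4=20, #5→A 3·10=30, #6→D 7·25=175, #7→A 3·9=27, #8→E 2·24=48. Service 475; fixed 53; total 528.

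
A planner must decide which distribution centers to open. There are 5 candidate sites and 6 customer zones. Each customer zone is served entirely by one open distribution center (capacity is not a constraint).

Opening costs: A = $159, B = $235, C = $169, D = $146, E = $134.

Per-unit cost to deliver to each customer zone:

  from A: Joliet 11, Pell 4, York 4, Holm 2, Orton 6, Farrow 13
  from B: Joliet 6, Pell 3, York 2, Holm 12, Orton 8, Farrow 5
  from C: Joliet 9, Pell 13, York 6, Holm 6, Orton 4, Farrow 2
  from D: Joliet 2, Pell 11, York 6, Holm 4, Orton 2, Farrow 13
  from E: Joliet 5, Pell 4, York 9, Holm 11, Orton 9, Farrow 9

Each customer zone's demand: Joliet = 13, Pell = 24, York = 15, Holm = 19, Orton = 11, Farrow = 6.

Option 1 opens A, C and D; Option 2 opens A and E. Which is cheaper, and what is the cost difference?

Option 1: {A, C, D}: Joliet→D 2·13=26, Pell→A 4·24=96, York→A 4·15=60, Holm→A 2·19=38, Orton→D 2·11=22, Farrow→C 2·6=12. Service 254; fixed 474; total 728.
Option 2: {A, E}: Joliet→E 5·13=65, Pell→A 4·24=96, York→A 4·15=60, Holm→A 2·19=38, Orton→A 6·11=66, Farrow→E 9·6=54. Service 379; fixed 293; total 672.
Difference: |728 − 672| = 56.

Option 2 is cheaper by 56.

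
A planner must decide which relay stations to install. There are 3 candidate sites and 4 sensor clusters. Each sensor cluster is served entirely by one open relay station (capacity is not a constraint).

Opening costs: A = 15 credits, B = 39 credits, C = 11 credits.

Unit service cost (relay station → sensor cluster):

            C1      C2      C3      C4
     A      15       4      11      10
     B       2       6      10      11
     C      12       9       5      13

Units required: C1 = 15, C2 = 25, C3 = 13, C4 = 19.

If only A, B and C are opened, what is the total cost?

Total cost: 450

Each sensor cluster is assigned to its cheapest site among the open ones.
{A, B, C}: C1→B 2·15=30, C2→A 4·25=100, C3→C 5·13=65, C4→A 10·19=190. Service 385; fixed 65; total 450.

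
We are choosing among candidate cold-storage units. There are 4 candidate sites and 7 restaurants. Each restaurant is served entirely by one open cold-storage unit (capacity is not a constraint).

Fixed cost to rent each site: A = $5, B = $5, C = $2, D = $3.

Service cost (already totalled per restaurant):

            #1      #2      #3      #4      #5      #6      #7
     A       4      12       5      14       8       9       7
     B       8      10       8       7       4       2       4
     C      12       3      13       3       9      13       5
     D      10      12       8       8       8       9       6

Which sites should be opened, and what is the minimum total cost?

For any fixed open set, each restaurant goes to its cheapest open site; total = fixed + service.
{A, B, C}: #1→A 4, #2→C 3, #3→A 5, #4→C 3, #5→B 4, #6→B 2, #7→B 4. Service 25; fixed 12; total 37.
{B, C}: service 32 + fixed 7 = 39
{A, B, C, D}: service 25 + fixed 15 = 40
{C}: service 58 + fixed 2 = 60
No other subset beats 37.

Open A, B and C; minimum total cost 37.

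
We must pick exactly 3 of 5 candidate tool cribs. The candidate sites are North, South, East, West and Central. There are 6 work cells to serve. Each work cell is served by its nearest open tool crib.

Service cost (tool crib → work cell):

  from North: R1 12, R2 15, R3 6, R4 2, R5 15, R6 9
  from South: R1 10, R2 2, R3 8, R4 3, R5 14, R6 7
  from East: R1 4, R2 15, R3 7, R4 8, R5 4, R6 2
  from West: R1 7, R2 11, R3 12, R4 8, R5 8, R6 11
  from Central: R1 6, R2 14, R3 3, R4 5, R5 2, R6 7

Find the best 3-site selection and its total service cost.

Choose South, East and Central; total service cost 16.

With exactly 3 open, each work cell uses its cheapest among the chosen.
{South, East, Central}: R1→East 4, R2→South 2, R3→Central 3, R4→South 3, R5→Central 2, R6→East 2. Service cost 16.
{North, South, East}: service cost 20
{North, South, Central}: service cost 22
Among all 10 size-3 choices, {South, East, Central} is lowest.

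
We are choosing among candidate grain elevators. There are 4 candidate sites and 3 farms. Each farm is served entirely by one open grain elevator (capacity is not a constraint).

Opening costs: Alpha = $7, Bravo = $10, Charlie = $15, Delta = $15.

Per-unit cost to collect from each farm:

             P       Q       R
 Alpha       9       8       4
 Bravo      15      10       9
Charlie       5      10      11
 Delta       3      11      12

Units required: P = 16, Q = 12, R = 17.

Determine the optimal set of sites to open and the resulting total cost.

Open Alpha and Delta; minimum total cost 234.

For any fixed open set, each farm goes to its cheapest open site; total = fixed + service.
{Alpha, Delta}: P→Delta 3·16=48, Q→Alpha 8·12=96, R→Alpha 4·17=68. Service 212; fixed 22; total 234.
{Alpha, Bravo, Delta}: service 212 + fixed 32 = 244
{Alpha, Charlie, Delta}: P→Delta 3·16=48, Q→Alpha 8·12=96, R→Alpha 4·17=68. Service 212; fixed 37; total 249.
{Alpha, Bravo, Charlie, Delta}: P→Delta 3·16=48, Q→Alpha 8·12=96, R→Alpha 4·17=68. Service 212; fixed 47; total 259.
No other subset beats 234.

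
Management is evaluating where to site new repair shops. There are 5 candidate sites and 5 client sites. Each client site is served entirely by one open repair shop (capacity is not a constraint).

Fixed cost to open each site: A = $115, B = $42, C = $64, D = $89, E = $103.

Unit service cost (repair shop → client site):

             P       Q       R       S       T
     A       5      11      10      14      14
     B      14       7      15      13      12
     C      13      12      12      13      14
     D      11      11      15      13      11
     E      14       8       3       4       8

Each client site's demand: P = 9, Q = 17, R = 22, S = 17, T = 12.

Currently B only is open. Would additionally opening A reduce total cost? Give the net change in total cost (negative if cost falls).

Current service cost with {B}: 940.
Adding A: each client site re-picks its cheapest; new service cost 749, saving 191.
Extra fixed cost: 115. Net change = 115 − 191 = -76.
(Totals: 982 → 906.)

Yes — net change −76 (cost falls by 76).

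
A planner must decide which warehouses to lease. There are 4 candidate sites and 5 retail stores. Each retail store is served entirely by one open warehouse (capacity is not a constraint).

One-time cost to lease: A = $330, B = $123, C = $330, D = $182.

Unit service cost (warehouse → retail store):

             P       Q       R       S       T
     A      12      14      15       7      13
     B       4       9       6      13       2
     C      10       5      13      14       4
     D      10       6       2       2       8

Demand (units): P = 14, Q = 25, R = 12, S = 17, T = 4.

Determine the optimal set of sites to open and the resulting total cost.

Open D only; minimum total cost 562.

For any fixed open set, each retail store goes to its cheapest open site; total = fixed + service.
{D}: P→D 10·14=140, Q→D 6·25=150, R→D 2·12=24, S→D 2·17=34, T→D 8·4=32. Service 380; fixed 182; total 562.
{B, D}: service 272 + fixed 305 = 577
{B}: P→B 4·14=56, Q→B 9·25=225, R→B 6·12=72, S→B 13·17=221, T→B 2·4=8. Service 582; fixed 123; total 705.
{A, B, C, D}: service 247 + fixed 965 = 1212
No other subset beats 562.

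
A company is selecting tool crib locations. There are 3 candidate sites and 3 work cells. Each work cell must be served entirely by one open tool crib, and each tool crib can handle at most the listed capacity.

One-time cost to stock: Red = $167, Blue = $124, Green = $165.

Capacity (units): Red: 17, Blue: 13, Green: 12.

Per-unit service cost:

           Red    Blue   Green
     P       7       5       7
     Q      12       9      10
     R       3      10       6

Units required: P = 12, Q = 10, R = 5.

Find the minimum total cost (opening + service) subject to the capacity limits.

Minimum total cost: 480

Open {Red, Blue}: P→Red 7·12=84, Q→Blue 9·10=90, R→Red 3·5=15.
Loads: Red carries 17/17, Blue carries 10/13. Service 189; fixed 291; total 480.
Next best feasible plan costs 486.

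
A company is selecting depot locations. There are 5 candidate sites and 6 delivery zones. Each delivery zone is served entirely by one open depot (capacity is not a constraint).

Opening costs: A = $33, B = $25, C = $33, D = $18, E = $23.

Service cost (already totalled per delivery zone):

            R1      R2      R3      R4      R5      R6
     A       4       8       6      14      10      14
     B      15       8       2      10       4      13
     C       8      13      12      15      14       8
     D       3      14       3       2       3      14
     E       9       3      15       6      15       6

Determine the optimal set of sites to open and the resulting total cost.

Open D only; minimum total cost 57.

For any fixed open set, each delivery zone goes to its cheapest open site; total = fixed + service.
{D}: R1→D 3, R2→D 14, R3→D 3, R4→D 2, R5→D 3, R6→D 14. Service 39; fixed 18; total 57.
{D, E}: service 20 + fixed 41 = 61
{B, D}: R1→D 3, R2→B 8, R3→B 2, R4→D 2, R5→D 3, R6→B 13. Service 31; fixed 43; total 74.
{A, B, C, D, E}: service 19 + fixed 132 = 151
No other subset beats 57.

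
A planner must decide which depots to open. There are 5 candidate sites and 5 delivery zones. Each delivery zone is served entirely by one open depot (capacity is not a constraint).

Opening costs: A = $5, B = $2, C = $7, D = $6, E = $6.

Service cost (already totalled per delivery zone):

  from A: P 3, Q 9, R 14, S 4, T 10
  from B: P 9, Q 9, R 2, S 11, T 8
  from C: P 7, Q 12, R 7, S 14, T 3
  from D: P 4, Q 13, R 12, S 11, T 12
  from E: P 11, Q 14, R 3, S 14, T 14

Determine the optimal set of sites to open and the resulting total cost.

For any fixed open set, each delivery zone goes to its cheapest open site; total = fixed + service.
{A, B}: P→A 3, Q→A 9, R→B 2, S→A 4, T→B 8. Service 26; fixed 7; total 33.
{A, B, C}: service 21 + fixed 14 = 35
{A, C}: service 26 + fixed 12 = 38
{A, B, C, D, E}: P→A 3, Q→A 9, R→B 2, S→A 4, T→C 3. Service 21; fixed 26; total 47.
No other subset beats 33.

Open A and B; minimum total cost 33.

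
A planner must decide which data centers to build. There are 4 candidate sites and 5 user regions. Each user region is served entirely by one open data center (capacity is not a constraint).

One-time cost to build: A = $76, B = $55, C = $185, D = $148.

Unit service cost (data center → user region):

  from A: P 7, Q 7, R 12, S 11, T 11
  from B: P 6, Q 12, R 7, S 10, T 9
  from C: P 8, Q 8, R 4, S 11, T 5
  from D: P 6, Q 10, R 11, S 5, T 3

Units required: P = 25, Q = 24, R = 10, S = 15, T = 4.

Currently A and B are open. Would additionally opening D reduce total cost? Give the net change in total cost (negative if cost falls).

Current service cost with {A, B}: 574.
Adding D: each user region re-picks its cheapest; new service cost 475, saving 99.
Extra fixed cost: 148. Net change = 148 − 99 = 49.
(Totals: 705 → 754.)

No — net change +49 (cost rises by 49).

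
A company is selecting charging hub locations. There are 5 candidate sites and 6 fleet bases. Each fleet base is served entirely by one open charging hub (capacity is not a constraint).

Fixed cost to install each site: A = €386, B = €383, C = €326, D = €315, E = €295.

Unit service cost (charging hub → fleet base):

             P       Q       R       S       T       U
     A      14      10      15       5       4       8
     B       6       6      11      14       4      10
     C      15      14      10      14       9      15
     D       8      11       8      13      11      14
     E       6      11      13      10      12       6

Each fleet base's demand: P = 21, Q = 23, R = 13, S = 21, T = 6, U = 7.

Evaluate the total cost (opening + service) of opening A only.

Total cost: 1290

Each fleet base is assigned to its cheapest site among the open ones.
{A}: P→A 14·21=294, Q→A 10·23=230, R→A 15·13=195, S→A 5·21=105, T→A 4·6=24, U→A 8·7=56. Service 904; fixed 386; total 1290.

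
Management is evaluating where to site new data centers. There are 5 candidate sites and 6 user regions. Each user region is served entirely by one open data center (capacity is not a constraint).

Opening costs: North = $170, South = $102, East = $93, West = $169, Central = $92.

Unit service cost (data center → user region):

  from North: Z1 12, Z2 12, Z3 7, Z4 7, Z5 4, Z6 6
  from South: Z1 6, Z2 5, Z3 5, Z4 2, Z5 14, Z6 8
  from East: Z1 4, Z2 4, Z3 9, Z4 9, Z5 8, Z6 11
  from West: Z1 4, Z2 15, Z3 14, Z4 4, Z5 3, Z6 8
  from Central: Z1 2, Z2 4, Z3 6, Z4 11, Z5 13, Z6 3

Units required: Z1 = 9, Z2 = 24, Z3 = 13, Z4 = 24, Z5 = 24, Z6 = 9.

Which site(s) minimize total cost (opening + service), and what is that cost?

Open West and Central; minimum total cost 648.

For any fixed open set, each user region goes to its cheapest open site; total = fixed + service.
{West, Central}: Z1→Central 2·9=18, Z2→Central 4·24=96, Z3→Central 6·13=78, Z4→West 4·24=96, Z5→West 3·24=72, Z6→Central 3·9=27. Service 387; fixed 261; total 648.
{South, West}: Z1→West 4·9=36, Z2→South 5·24=120, Z3→South 5·13=65, Z4→South 2·24=48, Z5→West 3·24=72, Z6→South 8·9=72. Service 413; fixed 271; total 684.
{South, West, Central}: Z1→Central 2·9=18, Z2→Central 4·24=96, Z3→South 5·13=65, Z4→South 2·24=48, Z5→West 3·24=72, Z6→Central 3·9=27. Service 326; fixed 363; total 689.
{North, South, East, West, Central}: Z1→Central 2·9=18, Z2→East 4·24=96, Z3→South 5·13=65, Z4→South 2·24=48, Z5→West 3·24=72, Z6→Central 3·9=27. Service 326; fixed 626; total 952.
No other subset beats 648.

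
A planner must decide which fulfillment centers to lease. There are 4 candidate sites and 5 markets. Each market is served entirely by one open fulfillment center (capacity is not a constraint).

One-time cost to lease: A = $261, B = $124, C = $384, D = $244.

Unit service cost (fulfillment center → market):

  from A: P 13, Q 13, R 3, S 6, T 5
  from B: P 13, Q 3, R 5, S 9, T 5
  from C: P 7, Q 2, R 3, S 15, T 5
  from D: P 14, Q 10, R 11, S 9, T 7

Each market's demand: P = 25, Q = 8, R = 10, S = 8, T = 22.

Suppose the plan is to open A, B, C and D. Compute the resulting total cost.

Total cost: 1392

Each market is assigned to its cheapest site among the open ones.
{A, B, C, D}: P→C 7·25=175, Q→C 2·8=16, R→A 3·10=30, S→A 6·8=48, T→A 5·22=110. Service 379; fixed 1013; total 1392.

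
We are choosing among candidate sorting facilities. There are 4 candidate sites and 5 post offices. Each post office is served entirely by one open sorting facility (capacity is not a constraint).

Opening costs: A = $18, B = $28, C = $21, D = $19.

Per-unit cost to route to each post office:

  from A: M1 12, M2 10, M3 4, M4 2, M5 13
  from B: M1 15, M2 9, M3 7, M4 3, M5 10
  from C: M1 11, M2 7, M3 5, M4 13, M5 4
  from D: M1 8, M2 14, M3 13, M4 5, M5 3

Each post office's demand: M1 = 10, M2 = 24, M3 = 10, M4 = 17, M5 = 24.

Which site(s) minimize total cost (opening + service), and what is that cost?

For any fixed open set, each post office goes to its cheapest open site; total = fixed + service.
{A, C, D}: M1→D 8·10=80, M2→C 7·24=168, M3→A 4·10=40, M4→A 2·17=34, M5→D 3·24=72. Service 394; fixed 58; total 452.
{A, B, C, D}: M1→D 8·10=80, M2→C 7·24=168, M3→A 4·10=40, M4→A 2·17=34, M5→D 3·24=72. Service 394; fixed 86; total 480.
{A, C}: service 448 + fixed 39 = 487
{A}: service 746 + fixed 18 = 764
No other subset beats 452.

Open A, C and D; minimum total cost 452.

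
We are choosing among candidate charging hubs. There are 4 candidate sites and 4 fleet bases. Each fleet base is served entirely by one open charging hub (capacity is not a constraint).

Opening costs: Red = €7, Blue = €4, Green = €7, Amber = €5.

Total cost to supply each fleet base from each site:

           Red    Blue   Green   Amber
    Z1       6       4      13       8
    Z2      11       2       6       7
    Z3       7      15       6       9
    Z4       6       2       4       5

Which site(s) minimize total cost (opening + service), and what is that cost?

For any fixed open set, each fleet base goes to its cheapest open site; total = fixed + service.
{Blue, Green}: Z1→Blue 4, Z2→Blue 2, Z3→Green 6, Z4→Blue 2. Service 14; fixed 11; total 25.
{Red, Blue}: service 15 + fixed 11 = 26
{Blue, Amber}: Z1→Blue 4, Z2→Blue 2, Z3→Amber 9, Z4→Blue 2. Service 17; fixed 9; total 26.
{Red, Blue, Green, Amber}: Z1→Blue 4, Z2→Blue 2, Z3→Green 6, Z4→Blue 2. Service 14; fixed 23; total 37.
No other subset beats 25.

Open Blue and Green; minimum total cost 25.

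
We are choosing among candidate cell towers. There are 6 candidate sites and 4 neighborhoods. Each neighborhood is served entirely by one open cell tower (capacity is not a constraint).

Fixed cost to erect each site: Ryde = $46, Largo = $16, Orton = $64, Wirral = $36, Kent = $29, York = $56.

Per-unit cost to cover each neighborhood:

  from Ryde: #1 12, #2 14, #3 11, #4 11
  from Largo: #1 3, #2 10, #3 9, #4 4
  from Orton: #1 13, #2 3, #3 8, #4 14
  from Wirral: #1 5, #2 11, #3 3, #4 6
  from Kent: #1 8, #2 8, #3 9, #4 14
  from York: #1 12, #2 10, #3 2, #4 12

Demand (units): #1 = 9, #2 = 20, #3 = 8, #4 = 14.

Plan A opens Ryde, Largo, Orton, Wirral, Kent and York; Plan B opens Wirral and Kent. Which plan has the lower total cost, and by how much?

Plan B is cheaper by 28.

Plan A: {Ryde, Largo, Orton, Wirral, Kent, York}: #1→Largo 3·9=27, #2→Orton 3·20=60, #3→York 2·8=16, #4→Largo 4·14=56. Service 159; fixed 247; total 406.
Plan B: {Wirral, Kent}: #1→Wirral 5·9=45, #2→Kent 8·20=160, #3→Wirral 3·8=24, #4→Wirral 6·14=84. Service 313; fixed 65; total 378.
Difference: |406 − 378| = 28.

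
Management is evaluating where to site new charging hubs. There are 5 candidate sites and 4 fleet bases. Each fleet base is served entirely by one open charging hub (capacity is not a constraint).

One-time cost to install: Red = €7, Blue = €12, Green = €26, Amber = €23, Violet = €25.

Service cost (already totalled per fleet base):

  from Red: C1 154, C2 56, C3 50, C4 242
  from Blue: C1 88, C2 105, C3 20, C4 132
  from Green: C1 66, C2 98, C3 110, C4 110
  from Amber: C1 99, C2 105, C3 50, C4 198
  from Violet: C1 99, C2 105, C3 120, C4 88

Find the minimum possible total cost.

Minimum total cost: 296

For any fixed open set, each fleet base goes to its cheapest open site; total = fixed + service.
{Red, Blue, Violet}: C1→Blue 88, C2→Red 56, C3→Blue 20, C4→Violet 88. Service 252; fixed 44; total 296.
{Red, Blue, Green}: C1→Green 66, C2→Red 56, C3→Blue 20, C4→Green 110. Service 252; fixed 45; total 297.
{Red, Blue, Green, Violet}: C1→Green 66, C2→Red 56, C3→Blue 20, C4→Violet 88. Service 230; fixed 70; total 300.
{Red, Blue, Green, Amber, Violet}: service 230 + fixed 93 = 323
No other subset beats 296.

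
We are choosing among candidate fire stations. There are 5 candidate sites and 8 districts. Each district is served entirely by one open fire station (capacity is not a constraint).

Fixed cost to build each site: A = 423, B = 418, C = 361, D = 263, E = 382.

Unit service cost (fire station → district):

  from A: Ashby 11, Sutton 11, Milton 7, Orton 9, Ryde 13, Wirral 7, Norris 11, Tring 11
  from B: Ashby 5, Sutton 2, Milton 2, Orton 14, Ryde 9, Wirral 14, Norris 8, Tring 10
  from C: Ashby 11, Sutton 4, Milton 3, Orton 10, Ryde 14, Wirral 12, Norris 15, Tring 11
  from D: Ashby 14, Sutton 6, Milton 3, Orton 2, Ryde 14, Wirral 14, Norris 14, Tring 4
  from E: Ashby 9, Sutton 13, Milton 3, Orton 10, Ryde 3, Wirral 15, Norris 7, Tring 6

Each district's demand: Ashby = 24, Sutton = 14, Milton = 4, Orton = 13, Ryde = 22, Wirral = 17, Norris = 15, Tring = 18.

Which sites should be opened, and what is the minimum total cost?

Open E only; minimum total cost 1456.

For any fixed open set, each district goes to its cheapest open site; total = fixed + service.
{E}: Ashby→E 9·24=216, Sutton→E 13·14=182, Milton→E 3·4=12, Orton→E 10·13=130, Ryde→E 3·22=66, Wirral→E 15·17=255, Norris→E 7·15=105, Tring→E 6·18=108. Service 1074; fixed 382; total 1456.
{D, E}: service 819 + fixed 645 = 1464
{B, D}: service 810 + fixed 681 = 1491
{A, B, C, D, E}: service 544 + fixed 1847 = 2391
No other subset beats 1456.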